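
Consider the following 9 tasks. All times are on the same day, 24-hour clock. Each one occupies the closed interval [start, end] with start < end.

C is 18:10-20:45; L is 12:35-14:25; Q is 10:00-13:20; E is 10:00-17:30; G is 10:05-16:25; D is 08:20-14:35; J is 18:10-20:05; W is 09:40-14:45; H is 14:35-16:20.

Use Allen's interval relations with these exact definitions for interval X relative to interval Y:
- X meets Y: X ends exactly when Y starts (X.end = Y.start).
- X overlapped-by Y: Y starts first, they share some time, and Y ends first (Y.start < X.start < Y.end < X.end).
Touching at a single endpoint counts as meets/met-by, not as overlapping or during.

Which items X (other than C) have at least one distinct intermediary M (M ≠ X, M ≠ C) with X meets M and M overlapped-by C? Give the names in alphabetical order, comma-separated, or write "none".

none

Target C = [18:10, 20:45].
Intermediaries M with M overlapped-by C: none.
Union: none.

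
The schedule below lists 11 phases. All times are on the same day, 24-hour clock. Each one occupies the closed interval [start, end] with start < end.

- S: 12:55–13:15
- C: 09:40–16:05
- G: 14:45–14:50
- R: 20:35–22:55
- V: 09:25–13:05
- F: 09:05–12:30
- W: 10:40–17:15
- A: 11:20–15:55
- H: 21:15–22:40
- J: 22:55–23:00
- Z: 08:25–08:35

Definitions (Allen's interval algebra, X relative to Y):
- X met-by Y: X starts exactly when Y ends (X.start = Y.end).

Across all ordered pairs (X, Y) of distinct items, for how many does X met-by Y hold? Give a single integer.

Checking all 110 ordered pairs for relation 'met-by'; matching pairs in alphabetical order:
(J, R): J met-by R ✓
Count: 1.

1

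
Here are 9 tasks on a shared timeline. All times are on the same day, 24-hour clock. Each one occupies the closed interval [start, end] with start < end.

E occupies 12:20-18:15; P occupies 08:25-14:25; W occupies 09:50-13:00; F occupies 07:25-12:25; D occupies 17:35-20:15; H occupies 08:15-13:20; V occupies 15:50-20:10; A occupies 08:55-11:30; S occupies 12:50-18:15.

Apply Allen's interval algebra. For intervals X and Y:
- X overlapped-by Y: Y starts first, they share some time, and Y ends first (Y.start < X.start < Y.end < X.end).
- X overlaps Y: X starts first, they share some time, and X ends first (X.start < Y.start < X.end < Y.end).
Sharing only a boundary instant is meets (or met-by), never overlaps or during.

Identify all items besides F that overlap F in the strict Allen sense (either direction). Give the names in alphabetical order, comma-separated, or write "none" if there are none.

Target F = [07:25, 12:25].
A [08:55, 11:30] → during → no.
D [17:35, 20:15] → after → no.
E [12:20, 18:15] → overlapped-by → yes.
H [08:15, 13:20] → overlapped-by → yes.
P [08:25, 14:25] → overlapped-by → yes.
S [12:50, 18:15] → after → no.
V [15:50, 20:10] → after → no.
W [09:50, 13:00] → overlapped-by → yes.
Result: E, H, P, W.

E, H, P, W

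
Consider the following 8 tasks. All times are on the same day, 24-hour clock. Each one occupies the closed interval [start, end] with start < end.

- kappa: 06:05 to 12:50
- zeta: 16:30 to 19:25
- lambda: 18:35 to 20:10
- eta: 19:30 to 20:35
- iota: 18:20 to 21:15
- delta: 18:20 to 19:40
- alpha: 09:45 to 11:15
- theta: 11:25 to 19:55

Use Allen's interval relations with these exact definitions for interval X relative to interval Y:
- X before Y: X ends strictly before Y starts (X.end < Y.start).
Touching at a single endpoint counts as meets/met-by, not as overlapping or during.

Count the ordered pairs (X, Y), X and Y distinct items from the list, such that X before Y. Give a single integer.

Checking all 56 ordered pairs for relation 'before'; matching pairs in alphabetical order:
(alpha, delta): alpha before delta ✓
(alpha, eta): alpha before eta ✓
(alpha, iota): alpha before iota ✓
(alpha, lambda): alpha before lambda ✓
(alpha, theta): alpha before theta ✓
(alpha, zeta): alpha before zeta ✓
(kappa, delta): kappa before delta ✓
(kappa, eta): kappa before eta ✓
(kappa, iota): kappa before iota ✓
(kappa, lambda): kappa before lambda ✓
(kappa, zeta): kappa before zeta ✓
(zeta, eta): zeta before eta ✓
Count: 12.

12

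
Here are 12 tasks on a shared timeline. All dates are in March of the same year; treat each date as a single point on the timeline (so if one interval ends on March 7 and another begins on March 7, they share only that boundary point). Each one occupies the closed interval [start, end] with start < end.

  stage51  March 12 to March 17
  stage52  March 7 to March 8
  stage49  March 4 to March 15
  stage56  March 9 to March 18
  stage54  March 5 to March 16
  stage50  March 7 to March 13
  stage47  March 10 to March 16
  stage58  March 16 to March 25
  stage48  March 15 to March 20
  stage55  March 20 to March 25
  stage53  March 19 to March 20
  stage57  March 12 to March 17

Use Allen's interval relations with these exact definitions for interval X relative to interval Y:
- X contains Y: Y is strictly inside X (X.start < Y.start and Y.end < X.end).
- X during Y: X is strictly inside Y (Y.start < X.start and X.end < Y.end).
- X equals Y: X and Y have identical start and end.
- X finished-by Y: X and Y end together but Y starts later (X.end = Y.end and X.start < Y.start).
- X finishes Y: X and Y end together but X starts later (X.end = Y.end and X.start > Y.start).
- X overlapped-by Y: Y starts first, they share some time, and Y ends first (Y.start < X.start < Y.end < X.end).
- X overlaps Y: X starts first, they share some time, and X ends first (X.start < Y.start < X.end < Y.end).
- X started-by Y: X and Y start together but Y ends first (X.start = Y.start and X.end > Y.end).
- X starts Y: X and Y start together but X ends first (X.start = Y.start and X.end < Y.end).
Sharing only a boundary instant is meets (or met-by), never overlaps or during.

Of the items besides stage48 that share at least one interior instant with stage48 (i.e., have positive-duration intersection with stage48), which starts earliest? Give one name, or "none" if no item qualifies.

Target stage48 = [March 15, March 20].
stage47 [March 10, March 16] → overlaps → candidate.
stage49 [March 4, March 15] → meets → excluded.
stage50 [March 7, March 13] → before → excluded.
stage51 [March 12, March 17] → overlaps → candidate.
stage52 [March 7, March 8] → before → excluded.
stage53 [March 19, March 20] → finishes → candidate.
stage54 [March 5, March 16] → overlaps → candidate.
stage55 [March 20, March 25] → met-by → excluded.
stage56 [March 9, March 18] → overlaps → candidate.
stage57 [March 12, March 17] → overlaps → candidate.
stage58 [March 16, March 25] → overlapped-by → candidate.
Among candidates, earliest start is March 5 → stage54.

stage54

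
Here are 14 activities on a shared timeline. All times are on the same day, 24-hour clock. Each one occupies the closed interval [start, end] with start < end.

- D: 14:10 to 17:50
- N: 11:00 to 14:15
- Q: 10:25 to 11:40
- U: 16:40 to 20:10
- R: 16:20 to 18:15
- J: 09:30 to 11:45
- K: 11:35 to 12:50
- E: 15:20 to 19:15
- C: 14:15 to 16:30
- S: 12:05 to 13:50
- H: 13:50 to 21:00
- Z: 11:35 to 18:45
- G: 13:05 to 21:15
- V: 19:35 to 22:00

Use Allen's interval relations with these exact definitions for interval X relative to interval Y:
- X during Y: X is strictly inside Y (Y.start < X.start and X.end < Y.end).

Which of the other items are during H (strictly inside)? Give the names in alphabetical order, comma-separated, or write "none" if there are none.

Target H = [13:50, 21:00].
C [14:15, 16:30] → during → yes.
D [14:10, 17:50] → during → yes.
E [15:20, 19:15] → during → yes.
G [13:05, 21:15] → contains → no.
J [09:30, 11:45] → before → no.
K [11:35, 12:50] → before → no.
N [11:00, 14:15] → overlaps → no.
Q [10:25, 11:40] → before → no.
R [16:20, 18:15] → during → yes.
S [12:05, 13:50] → meets → no.
U [16:40, 20:10] → during → yes.
V [19:35, 22:00] → overlapped-by → no.
Z [11:35, 18:45] → overlaps → no.
Result: C, D, E, R, U.

C, D, E, R, U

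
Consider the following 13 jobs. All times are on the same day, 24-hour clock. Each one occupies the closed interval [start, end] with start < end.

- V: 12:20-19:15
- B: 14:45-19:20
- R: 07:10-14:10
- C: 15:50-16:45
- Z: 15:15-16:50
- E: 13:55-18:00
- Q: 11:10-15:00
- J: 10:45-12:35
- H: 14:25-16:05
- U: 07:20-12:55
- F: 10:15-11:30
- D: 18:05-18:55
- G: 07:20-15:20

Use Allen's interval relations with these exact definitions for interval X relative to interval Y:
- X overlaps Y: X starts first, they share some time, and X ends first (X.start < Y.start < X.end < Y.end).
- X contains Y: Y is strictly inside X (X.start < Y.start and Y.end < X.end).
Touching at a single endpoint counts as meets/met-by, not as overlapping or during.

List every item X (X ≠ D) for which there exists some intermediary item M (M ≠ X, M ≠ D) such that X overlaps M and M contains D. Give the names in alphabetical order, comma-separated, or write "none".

Target D = [18:05, 18:55].
Intermediaries M with M contains D: B, V.
Via B — items with X overlaps B: E, G, H, Q, V.
Via V — items with X overlaps V: G, J, Q, R, U.
Union: E, G, H, J, Q, R, U, V.

E, G, H, J, Q, R, U, V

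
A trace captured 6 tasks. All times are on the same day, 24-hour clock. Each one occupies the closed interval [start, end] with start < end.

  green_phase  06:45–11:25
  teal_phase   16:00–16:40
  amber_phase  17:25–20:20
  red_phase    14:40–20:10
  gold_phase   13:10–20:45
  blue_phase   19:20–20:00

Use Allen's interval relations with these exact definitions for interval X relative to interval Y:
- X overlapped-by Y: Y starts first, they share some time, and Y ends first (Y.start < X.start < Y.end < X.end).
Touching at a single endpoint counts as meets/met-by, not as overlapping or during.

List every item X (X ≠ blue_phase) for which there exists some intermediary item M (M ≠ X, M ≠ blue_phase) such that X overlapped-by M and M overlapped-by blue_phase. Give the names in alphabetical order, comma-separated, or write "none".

none

Target blue_phase = [19:20, 20:00].
Intermediaries M with M overlapped-by blue_phase: none.
Union: none.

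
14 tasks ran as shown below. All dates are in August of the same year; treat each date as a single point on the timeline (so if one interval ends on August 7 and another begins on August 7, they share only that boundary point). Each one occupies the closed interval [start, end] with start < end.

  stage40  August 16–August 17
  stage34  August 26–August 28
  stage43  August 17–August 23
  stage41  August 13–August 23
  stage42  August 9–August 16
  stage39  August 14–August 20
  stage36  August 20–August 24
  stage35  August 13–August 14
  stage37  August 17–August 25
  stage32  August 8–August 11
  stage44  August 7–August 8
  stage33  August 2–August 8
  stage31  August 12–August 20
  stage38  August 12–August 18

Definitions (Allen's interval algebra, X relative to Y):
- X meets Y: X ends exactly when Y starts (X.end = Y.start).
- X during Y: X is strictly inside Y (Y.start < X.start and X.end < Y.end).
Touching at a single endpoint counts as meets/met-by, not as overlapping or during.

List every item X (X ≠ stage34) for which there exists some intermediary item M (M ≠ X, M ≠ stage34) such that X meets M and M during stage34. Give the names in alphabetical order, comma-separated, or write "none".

none

Target stage34 = [August 26, August 28].
Intermediaries M with M during stage34: none.
Union: none.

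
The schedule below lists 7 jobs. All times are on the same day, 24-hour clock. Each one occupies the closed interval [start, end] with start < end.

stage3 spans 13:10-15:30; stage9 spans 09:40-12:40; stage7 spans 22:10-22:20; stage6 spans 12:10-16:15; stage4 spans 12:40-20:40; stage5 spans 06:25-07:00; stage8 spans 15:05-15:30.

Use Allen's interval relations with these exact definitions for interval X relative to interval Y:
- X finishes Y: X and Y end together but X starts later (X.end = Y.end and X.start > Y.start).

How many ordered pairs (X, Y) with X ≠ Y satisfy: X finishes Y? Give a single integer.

1

Checking all 42 ordered pairs for relation 'finishes'; matching pairs in alphabetical order:
(stage8, stage3): stage8 finishes stage3 ✓
Count: 1.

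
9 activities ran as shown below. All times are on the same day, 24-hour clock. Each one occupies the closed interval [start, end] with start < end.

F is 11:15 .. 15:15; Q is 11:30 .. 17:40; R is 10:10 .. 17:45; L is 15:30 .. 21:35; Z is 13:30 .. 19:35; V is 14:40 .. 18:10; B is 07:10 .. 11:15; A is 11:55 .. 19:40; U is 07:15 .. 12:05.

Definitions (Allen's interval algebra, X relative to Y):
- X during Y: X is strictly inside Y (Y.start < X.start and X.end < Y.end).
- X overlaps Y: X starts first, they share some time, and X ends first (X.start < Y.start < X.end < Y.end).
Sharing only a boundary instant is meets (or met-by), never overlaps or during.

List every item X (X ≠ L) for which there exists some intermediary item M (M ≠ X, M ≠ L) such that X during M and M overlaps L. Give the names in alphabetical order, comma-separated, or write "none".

Target L = [15:30, 21:35].
Intermediaries M with M overlaps L: A, Q, R, V, Z.
Via A — items with X during A: V, Z.
Via Q — items with X during Q: none.
Via R — items with X during R: F, Q.
Via V — items with X during V: none.
Via Z — items with X during Z: V.
Union: F, Q, V, Z.

F, Q, V, Z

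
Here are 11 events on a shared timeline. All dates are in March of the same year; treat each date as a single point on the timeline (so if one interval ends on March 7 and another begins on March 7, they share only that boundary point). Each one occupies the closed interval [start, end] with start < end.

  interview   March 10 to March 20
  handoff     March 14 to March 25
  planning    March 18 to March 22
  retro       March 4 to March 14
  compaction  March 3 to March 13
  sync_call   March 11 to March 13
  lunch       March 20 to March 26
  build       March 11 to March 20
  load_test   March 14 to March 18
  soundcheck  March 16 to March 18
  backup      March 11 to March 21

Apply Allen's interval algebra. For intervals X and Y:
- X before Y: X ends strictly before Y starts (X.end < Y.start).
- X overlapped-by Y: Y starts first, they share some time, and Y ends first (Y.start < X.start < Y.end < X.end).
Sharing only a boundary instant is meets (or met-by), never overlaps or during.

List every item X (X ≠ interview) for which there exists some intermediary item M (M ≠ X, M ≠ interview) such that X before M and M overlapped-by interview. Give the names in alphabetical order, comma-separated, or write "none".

compaction, retro, sync_call

Target interview = [March 10, March 20].
Intermediaries M with M overlapped-by interview: backup, handoff, planning.
Via backup — items with X before backup: none.
Via handoff — items with X before handoff: compaction, sync_call.
Via planning — items with X before planning: compaction, retro, sync_call.
Union: compaction, retro, sync_call.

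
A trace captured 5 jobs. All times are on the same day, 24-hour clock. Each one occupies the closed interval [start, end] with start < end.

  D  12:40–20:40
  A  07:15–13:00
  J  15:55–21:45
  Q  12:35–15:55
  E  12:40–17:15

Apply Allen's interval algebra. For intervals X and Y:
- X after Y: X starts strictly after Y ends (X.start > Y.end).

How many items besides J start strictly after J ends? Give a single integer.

Target J = [15:55, 21:45].
A [07:15, 13:00] → before → no.
D [12:40, 20:40] → overlaps → no.
E [12:40, 17:15] → overlaps → no.
Q [12:35, 15:55] → meets → no.
Total: 0.

0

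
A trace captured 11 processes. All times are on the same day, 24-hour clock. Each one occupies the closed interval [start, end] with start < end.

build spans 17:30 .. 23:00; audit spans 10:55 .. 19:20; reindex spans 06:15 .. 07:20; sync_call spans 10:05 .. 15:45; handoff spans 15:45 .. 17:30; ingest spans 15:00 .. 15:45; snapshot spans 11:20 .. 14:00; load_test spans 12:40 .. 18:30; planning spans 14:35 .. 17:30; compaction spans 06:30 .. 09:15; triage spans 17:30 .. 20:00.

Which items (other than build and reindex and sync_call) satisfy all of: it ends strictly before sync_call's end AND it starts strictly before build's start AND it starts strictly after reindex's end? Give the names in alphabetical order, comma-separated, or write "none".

snapshot

Conditions: its end is strictly before sync_call's end (X.end < 15:45) AND its start is strictly before build's start (X.start < 17:30) AND its start is strictly after reindex's end (X.start > 07:20).
audit: end 19:20 < 15:45? ✗; start 10:55 < 17:30? ✓; start 10:55 > 07:20? ✓ → no.
compaction: end 09:15 < 15:45? ✓; start 06:30 < 17:30? ✓; start 06:30 > 07:20? ✗ → no.
handoff: end 17:30 < 15:45? ✗; start 15:45 < 17:30? ✓; start 15:45 > 07:20? ✓ → no.
ingest: end 15:45 < 15:45? ✗; start 15:00 < 17:30? ✓; start 15:00 > 07:20? ✓ → no.
load_test: end 18:30 < 15:45? ✗; start 12:40 < 17:30? ✓; start 12:40 > 07:20? ✓ → no.
planning: end 17:30 < 15:45? ✗; start 14:35 < 17:30? ✓; start 14:35 > 07:20? ✓ → no.
snapshot: end 14:00 < 15:45? ✓; start 11:20 < 17:30? ✓; start 11:20 > 07:20? ✓ → yes.
triage: end 20:00 < 15:45? ✗; start 17:30 < 17:30? ✗; start 17:30 > 07:20? ✓ → no.
Result: snapshot.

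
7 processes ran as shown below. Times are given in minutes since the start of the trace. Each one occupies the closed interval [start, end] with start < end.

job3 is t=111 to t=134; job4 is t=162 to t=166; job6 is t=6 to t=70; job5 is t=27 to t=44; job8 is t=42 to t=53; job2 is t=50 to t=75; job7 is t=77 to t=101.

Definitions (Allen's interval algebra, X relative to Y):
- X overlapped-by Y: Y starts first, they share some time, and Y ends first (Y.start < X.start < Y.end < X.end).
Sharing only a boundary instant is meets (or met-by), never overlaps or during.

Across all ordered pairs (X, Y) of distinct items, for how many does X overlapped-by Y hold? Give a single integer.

3

Checking all 42 ordered pairs for relation 'overlapped-by'; matching pairs in alphabetical order:
(job2, job6): job2 overlapped-by job6 ✓
(job2, job8): job2 overlapped-by job8 ✓
(job8, job5): job8 overlapped-by job5 ✓
Count: 3.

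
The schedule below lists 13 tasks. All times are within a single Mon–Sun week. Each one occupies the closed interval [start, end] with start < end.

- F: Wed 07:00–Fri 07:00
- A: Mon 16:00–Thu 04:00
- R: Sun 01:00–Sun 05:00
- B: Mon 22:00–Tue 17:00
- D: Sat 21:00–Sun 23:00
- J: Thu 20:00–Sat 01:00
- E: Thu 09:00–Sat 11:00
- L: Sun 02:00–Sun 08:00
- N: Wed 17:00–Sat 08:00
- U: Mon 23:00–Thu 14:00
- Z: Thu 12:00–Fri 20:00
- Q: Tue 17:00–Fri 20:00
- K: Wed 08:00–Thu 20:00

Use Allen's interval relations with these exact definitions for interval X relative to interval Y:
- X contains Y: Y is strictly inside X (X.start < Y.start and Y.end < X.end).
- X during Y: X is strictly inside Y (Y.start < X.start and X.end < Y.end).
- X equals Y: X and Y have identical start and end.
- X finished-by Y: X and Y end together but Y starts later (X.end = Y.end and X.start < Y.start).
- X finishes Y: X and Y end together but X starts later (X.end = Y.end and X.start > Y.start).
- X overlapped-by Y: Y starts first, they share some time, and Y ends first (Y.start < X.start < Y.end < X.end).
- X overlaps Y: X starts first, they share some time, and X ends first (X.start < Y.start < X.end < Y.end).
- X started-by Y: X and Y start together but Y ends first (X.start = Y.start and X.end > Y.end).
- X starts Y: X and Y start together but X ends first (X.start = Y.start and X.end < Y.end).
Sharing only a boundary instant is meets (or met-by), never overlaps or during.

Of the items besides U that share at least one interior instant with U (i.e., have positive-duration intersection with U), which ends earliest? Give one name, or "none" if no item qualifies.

Target U = [Mon 23:00, Thu 14:00].
A [Mon 16:00, Thu 04:00] → overlaps → candidate.
B [Mon 22:00, Tue 17:00] → overlaps → candidate.
D [Sat 21:00, Sun 23:00] → after → excluded.
E [Thu 09:00, Sat 11:00] → overlapped-by → candidate.
F [Wed 07:00, Fri 07:00] → overlapped-by → candidate.
J [Thu 20:00, Sat 01:00] → after → excluded.
K [Wed 08:00, Thu 20:00] → overlapped-by → candidate.
L [Sun 02:00, Sun 08:00] → after → excluded.
N [Wed 17:00, Sat 08:00] → overlapped-by → candidate.
Q [Tue 17:00, Fri 20:00] → overlapped-by → candidate.
R [Sun 01:00, Sun 05:00] → after → excluded.
Z [Thu 12:00, Fri 20:00] → overlapped-by → candidate.
Among candidates, earliest end is Tue 17:00 → B.

B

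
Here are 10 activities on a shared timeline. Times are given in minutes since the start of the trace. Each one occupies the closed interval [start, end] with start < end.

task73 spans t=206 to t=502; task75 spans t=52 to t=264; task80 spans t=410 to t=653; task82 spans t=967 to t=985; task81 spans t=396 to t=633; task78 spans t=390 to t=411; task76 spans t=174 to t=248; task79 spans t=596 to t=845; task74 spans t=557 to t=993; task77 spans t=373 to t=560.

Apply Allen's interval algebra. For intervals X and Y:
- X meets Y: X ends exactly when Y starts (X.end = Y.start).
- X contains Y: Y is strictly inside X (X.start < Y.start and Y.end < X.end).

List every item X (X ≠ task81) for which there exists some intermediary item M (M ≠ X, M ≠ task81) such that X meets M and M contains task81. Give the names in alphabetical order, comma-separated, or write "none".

none

Target task81 = [t=396, t=633].
Intermediaries M with M contains task81: none.
Union: none.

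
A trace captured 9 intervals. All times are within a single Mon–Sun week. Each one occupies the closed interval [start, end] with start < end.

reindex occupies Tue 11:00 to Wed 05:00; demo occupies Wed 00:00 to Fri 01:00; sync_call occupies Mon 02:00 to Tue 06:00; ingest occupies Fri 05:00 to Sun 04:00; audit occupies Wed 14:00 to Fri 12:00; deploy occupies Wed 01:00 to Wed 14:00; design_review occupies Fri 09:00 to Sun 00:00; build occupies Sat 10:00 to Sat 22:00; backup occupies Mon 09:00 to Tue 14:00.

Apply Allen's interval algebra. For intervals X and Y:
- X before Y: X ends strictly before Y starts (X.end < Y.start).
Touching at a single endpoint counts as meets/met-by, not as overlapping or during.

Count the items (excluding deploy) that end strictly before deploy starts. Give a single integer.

2

Target deploy = [Wed 01:00, Wed 14:00].
audit [Wed 14:00, Fri 12:00] → met-by → no.
backup [Mon 09:00, Tue 14:00] → before → counts.
build [Sat 10:00, Sat 22:00] → after → no.
demo [Wed 00:00, Fri 01:00] → contains → no.
design_review [Fri 09:00, Sun 00:00] → after → no.
ingest [Fri 05:00, Sun 04:00] → after → no.
reindex [Tue 11:00, Wed 05:00] → overlaps → no.
sync_call [Mon 02:00, Tue 06:00] → before → counts.
Total: 2.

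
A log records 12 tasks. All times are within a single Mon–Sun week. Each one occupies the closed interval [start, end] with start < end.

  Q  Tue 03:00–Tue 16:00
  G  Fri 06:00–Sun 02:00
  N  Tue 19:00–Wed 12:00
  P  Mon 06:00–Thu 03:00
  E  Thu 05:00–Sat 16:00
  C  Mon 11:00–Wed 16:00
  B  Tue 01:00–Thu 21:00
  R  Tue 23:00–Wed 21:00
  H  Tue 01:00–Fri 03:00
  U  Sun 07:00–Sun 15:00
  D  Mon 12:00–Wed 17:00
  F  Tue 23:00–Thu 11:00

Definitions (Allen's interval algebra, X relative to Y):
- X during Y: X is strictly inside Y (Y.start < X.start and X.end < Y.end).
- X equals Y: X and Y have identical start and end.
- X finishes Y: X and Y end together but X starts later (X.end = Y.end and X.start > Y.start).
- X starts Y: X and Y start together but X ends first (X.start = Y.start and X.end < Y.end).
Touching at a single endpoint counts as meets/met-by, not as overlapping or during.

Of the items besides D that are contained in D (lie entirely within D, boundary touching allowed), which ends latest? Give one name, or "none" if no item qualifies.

N

Target D = [Mon 12:00, Wed 17:00].
B [Tue 01:00, Thu 21:00] → overlapped-by → excluded.
C [Mon 11:00, Wed 16:00] → overlaps → excluded.
E [Thu 05:00, Sat 16:00] → after → excluded.
F [Tue 23:00, Thu 11:00] → overlapped-by → excluded.
G [Fri 06:00, Sun 02:00] → after → excluded.
H [Tue 01:00, Fri 03:00] → overlapped-by → excluded.
N [Tue 19:00, Wed 12:00] → during → candidate.
P [Mon 06:00, Thu 03:00] → contains → excluded.
Q [Tue 03:00, Tue 16:00] → during → candidate.
R [Tue 23:00, Wed 21:00] → overlapped-by → excluded.
U [Sun 07:00, Sun 15:00] → after → excluded.
Among candidates, latest end is Wed 12:00 → N.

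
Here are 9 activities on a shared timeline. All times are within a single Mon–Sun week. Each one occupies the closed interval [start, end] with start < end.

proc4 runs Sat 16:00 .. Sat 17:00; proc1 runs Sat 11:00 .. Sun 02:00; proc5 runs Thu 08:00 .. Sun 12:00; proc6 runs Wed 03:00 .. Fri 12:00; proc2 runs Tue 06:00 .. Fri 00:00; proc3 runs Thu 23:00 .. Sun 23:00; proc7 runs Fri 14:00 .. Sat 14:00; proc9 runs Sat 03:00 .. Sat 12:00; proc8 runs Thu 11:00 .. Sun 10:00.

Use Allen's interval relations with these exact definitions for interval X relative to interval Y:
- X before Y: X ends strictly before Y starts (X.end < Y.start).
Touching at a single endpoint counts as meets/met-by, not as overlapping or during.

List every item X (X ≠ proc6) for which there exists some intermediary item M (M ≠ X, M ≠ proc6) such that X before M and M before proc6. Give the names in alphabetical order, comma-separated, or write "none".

none

Target proc6 = [Wed 03:00, Fri 12:00].
Intermediaries M with M before proc6: none.
Union: none.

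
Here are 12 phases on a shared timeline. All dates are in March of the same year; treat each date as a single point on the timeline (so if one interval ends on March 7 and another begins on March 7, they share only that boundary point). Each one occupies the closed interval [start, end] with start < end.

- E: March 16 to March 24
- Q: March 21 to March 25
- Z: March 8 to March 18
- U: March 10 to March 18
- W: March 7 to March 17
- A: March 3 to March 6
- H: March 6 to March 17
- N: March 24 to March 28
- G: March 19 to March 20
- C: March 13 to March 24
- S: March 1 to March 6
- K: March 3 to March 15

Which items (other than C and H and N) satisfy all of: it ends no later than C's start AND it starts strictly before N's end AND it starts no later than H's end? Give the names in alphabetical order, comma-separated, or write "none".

A, S

Conditions: its end is no later than C's start (X.end <= March 13) AND its start is strictly before N's end (X.start < March 28) AND its start is no later than H's end (X.start <= March 17).
A: end March 6 <= March 13? ✓; start March 3 < March 28? ✓; start March 3 <= March 17? ✓ → yes.
E: end March 24 <= March 13? ✗; start March 16 < March 28? ✓; start March 16 <= March 17? ✓ → no.
G: end March 20 <= March 13? ✗; start March 19 < March 28? ✓; start March 19 <= March 17? ✗ → no.
K: end March 15 <= March 13? ✗; start March 3 < March 28? ✓; start March 3 <= March 17? ✓ → no.
Q: end March 25 <= March 13? ✗; start March 21 < March 28? ✓; start March 21 <= March 17? ✗ → no.
S: end March 6 <= March 13? ✓; start March 1 < March 28? ✓; start March 1 <= March 17? ✓ → yes.
U: end March 18 <= March 13? ✗; start March 10 < March 28? ✓; start March 10 <= March 17? ✓ → no.
W: end March 17 <= March 13? ✗; start March 7 < March 28? ✓; start March 7 <= March 17? ✓ → no.
Z: end March 18 <= March 13? ✗; start March 8 < March 28? ✓; start March 8 <= March 17? ✓ → no.
Result: A, S.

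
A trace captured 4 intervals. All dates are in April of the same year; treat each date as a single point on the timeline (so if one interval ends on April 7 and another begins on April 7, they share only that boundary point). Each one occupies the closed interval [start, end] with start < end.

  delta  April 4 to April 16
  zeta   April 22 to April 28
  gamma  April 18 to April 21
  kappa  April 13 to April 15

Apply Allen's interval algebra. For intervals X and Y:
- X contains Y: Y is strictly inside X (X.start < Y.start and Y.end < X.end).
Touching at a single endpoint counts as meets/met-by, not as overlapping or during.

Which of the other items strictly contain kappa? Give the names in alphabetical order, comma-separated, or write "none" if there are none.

Target kappa = [April 13, April 15].
delta [April 4, April 16] → contains → yes.
gamma [April 18, April 21] → after → no.
zeta [April 22, April 28] → after → no.
Result: delta.

delta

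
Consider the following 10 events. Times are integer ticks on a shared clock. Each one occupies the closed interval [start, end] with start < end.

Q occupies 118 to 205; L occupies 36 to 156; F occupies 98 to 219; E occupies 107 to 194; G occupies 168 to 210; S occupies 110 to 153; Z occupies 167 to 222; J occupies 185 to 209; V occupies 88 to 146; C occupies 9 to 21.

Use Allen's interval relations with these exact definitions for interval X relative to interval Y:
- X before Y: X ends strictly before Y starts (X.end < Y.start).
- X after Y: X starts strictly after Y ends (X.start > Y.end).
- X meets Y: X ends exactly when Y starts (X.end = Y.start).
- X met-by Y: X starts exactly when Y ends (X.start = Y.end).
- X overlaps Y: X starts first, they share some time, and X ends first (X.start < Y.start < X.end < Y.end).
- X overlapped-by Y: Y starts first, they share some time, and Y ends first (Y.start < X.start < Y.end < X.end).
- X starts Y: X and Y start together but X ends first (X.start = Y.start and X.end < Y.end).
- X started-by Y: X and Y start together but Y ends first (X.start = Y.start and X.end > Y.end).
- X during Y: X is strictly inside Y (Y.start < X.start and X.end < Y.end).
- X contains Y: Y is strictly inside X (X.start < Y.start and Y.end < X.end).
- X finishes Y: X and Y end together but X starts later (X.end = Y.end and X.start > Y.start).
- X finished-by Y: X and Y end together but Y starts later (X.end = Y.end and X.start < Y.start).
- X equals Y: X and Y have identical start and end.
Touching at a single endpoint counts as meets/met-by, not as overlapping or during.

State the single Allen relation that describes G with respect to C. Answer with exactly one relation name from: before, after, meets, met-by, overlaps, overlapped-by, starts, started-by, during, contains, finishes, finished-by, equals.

G = [168, 210]; C = [9, 21].
Compare endpoints: G.start > C.start, G.start > C.end, G.end > C.start, G.end > C.end.
That pattern is 'after'.

after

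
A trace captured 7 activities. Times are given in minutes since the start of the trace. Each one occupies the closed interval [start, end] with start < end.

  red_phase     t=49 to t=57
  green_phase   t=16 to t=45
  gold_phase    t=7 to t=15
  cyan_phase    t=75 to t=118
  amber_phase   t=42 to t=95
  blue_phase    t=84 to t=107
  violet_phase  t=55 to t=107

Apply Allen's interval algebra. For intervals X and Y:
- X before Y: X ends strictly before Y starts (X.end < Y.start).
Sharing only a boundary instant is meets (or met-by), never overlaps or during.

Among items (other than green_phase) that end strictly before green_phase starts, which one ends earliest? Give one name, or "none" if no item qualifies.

Target green_phase = [t=16, t=45].
amber_phase [t=42, t=95] → overlapped-by → excluded.
blue_phase [t=84, t=107] → after → excluded.
cyan_phase [t=75, t=118] → after → excluded.
gold_phase [t=7, t=15] → before → candidate.
red_phase [t=49, t=57] → after → excluded.
violet_phase [t=55, t=107] → after → excluded.
Among candidates, earliest end is t=15 → gold_phase.

gold_phase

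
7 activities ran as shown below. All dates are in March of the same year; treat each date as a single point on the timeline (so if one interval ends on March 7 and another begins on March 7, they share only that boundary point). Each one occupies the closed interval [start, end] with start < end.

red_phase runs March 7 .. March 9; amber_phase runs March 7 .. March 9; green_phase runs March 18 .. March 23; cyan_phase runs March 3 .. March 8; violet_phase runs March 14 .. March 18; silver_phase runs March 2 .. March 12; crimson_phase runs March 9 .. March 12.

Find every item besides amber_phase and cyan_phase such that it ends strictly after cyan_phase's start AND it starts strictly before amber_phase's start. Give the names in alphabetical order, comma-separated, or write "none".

Conditions: its end is strictly after cyan_phase's start (X.end > March 3) AND its start is strictly before amber_phase's start (X.start < March 7).
crimson_phase: end March 12 > March 3? ✓; start March 9 < March 7? ✗ → no.
green_phase: end March 23 > March 3? ✓; start March 18 < March 7? ✗ → no.
red_phase: end March 9 > March 3? ✓; start March 7 < March 7? ✗ → no.
silver_phase: end March 12 > March 3? ✓; start March 2 < March 7? ✓ → yes.
violet_phase: end March 18 > March 3? ✓; start March 14 < March 7? ✗ → no.
Result: silver_phase.

silver_phase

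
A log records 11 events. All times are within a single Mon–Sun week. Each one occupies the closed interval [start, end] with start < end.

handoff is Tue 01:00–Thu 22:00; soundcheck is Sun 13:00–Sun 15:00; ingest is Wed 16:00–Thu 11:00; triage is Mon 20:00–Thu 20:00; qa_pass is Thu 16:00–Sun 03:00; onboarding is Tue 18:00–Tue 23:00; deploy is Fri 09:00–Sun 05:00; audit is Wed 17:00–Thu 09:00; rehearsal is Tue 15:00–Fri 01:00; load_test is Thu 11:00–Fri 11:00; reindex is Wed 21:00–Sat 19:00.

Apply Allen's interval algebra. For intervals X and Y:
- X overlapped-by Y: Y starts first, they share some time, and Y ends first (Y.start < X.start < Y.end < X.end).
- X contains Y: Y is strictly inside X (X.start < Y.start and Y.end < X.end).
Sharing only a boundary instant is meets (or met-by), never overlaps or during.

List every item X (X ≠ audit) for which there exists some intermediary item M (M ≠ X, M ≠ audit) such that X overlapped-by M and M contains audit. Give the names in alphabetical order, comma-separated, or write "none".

handoff, load_test, qa_pass, rehearsal, reindex

Target audit = [Wed 17:00, Thu 09:00].
Intermediaries M with M contains audit: handoff, ingest, rehearsal, triage.
Via handoff — items with X overlapped-by handoff: load_test, qa_pass, rehearsal, reindex.
Via ingest — items with X overlapped-by ingest: reindex.
Via rehearsal — items with X overlapped-by rehearsal: load_test, qa_pass, reindex.
Via triage — items with X overlapped-by triage: handoff, load_test, qa_pass, rehearsal, reindex.
Union: handoff, load_test, qa_pass, rehearsal, reindex.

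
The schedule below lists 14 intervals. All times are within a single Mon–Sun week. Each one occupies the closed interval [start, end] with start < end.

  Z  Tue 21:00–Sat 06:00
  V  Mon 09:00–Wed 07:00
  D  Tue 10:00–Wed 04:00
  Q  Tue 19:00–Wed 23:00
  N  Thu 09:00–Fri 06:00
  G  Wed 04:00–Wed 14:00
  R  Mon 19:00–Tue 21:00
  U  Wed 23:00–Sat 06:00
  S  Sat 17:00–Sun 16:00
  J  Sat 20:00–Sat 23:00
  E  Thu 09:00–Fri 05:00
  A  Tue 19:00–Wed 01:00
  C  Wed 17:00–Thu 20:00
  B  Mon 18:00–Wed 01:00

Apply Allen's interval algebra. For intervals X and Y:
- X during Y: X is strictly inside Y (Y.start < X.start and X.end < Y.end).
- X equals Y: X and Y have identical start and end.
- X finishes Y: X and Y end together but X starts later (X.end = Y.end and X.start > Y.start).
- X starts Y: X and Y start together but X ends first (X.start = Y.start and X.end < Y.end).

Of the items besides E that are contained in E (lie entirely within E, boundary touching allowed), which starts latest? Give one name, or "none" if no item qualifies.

none

Target E = [Thu 09:00, Fri 05:00].
A [Tue 19:00, Wed 01:00] → before → excluded.
B [Mon 18:00, Wed 01:00] → before → excluded.
C [Wed 17:00, Thu 20:00] → overlaps → excluded.
D [Tue 10:00, Wed 04:00] → before → excluded.
G [Wed 04:00, Wed 14:00] → before → excluded.
J [Sat 20:00, Sat 23:00] → after → excluded.
N [Thu 09:00, Fri 06:00] → started-by → excluded.
Q [Tue 19:00, Wed 23:00] → before → excluded.
R [Mon 19:00, Tue 21:00] → before → excluded.
S [Sat 17:00, Sun 16:00] → after → excluded.
U [Wed 23:00, Sat 06:00] → contains → excluded.
V [Mon 09:00, Wed 07:00] → before → excluded.
Z [Tue 21:00, Sat 06:00] → contains → excluded.
No candidates → none.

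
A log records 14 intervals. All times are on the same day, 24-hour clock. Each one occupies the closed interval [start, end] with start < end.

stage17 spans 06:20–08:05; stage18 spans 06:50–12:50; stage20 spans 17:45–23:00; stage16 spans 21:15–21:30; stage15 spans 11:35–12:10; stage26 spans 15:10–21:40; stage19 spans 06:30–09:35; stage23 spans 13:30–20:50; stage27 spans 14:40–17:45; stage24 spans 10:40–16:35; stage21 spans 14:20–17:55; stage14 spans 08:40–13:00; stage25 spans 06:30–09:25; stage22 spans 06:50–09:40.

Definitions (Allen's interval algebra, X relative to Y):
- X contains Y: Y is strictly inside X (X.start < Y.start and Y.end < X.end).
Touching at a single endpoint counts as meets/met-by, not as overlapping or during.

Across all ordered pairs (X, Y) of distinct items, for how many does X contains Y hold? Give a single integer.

Checking all 182 ordered pairs for relation 'contains'; matching pairs in alphabetical order:
(stage14, stage15): stage14 contains stage15 ✓
(stage18, stage15): stage18 contains stage15 ✓
(stage20, stage16): stage20 contains stage16 ✓
(stage21, stage27): stage21 contains stage27 ✓
(stage23, stage21): stage23 contains stage21 ✓
(stage23, stage27): stage23 contains stage27 ✓
(stage24, stage15): stage24 contains stage15 ✓
(stage26, stage16): stage26 contains stage16 ✓
Count: 8.

8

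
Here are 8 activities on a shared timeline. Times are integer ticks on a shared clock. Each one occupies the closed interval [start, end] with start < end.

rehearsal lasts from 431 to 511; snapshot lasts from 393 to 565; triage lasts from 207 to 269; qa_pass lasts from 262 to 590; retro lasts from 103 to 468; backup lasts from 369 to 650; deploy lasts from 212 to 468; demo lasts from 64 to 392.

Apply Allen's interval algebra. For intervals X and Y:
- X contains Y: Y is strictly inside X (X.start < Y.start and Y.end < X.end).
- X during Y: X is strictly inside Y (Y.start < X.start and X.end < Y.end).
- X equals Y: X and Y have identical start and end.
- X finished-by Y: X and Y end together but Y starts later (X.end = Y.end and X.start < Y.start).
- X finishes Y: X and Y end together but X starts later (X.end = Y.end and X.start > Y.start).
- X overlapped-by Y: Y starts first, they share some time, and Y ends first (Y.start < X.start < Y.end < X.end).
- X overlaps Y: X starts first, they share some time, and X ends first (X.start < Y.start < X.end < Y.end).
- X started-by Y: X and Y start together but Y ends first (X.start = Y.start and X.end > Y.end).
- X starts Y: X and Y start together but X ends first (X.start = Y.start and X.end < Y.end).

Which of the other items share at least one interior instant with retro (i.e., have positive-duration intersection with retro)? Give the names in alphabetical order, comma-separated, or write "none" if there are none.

backup, demo, deploy, qa_pass, rehearsal, snapshot, triage

Target retro = [103, 468].
backup [369, 650] → overlapped-by → yes.
demo [64, 392] → overlaps → yes.
deploy [212, 468] → finishes → yes.
qa_pass [262, 590] → overlapped-by → yes.
rehearsal [431, 511] → overlapped-by → yes.
snapshot [393, 565] → overlapped-by → yes.
triage [207, 269] → during → yes.
Result: backup, demo, deploy, qa_pass, rehearsal, snapshot, triage.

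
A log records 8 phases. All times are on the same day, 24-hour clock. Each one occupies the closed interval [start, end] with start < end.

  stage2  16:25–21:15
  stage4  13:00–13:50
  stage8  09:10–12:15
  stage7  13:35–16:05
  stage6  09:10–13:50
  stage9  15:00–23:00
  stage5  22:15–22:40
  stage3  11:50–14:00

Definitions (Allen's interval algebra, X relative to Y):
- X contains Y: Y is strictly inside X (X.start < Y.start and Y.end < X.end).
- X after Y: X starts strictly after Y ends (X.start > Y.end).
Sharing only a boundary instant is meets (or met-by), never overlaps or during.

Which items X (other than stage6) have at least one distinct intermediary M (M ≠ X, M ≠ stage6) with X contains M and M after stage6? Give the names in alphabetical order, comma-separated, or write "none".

Target stage6 = [09:10, 13:50].
Intermediaries M with M after stage6: stage2, stage5, stage9.
Via stage2 — items with X contains stage2: stage9.
Via stage5 — items with X contains stage5: stage9.
Via stage9 — items with X contains stage9: none.
Union: stage9.

stage9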